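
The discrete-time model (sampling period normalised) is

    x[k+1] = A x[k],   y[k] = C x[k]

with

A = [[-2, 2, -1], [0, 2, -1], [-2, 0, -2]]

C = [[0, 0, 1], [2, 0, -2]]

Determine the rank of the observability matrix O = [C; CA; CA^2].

3

CA = [[-2, 0, -2], [0, 4, 2]]
CA^2 = [[8, -4, 6], [-4, 8, -8]]
Observability matrix O = [C; CA; CA^2] = [[0, 0, 1], [2, 0, -2], [-2, 0, -2], [0, 4, 2], [8, -4, 6], [-4, 8, -8]]
Take the 3×3 submatrix of O formed by rows 1, 2, 4: [[0, 0, 1], [2, 0, -2], [0, 4, 2]]. Its determinant is 0·(0·2 - (-2)·4) - 0·(2·2 - (-2)·0) + 1·(2·4 - 0·0) = 0·8 - 0·4 + 1·8 = 8 ≠ 0.
So rank(O) ≥ 3; since O has 3 columns, rank(O) = 3.
rank(O) = 3 = n, so the pair (A, C) is completely observable.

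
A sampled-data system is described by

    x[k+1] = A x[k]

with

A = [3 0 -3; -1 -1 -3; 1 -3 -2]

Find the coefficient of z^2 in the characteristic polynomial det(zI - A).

Expand det(zI - A) for the 3×3 matrix.
p(z) = z^3 - 13z + 33.
(Check: constant term = det(-A) = (-1)^3 det A = 33; coefficient of z^2 = -tr A = 0.)
The coefficient of z^2 is 0.

0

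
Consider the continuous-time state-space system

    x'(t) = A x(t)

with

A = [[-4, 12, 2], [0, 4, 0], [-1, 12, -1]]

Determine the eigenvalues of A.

-3, -2, 4

det(sI - A) = s^3 - (tr A)s^2 + (M11 + M22 + M33)s - det A, where Mii is the 2×2 principal minor of A obtained by deleting row i and column i.
tr A = (-4) + 4 + (-1) = -1; M11 = 4·(-1) - 0·12 = -4 - 0 = -4; M22 = (-4)·(-1) - 2·(-1) = 4 - (-2) = 6; M33 = (-4)·4 - 12·0 = -16 - 0 = -16; sum of minors = -14.
det A = (-4)·(4·(-1) - 0·12) - 12·(0·(-1) - 0·(-1)) + 2·(0·12 - 4·(-1)) = (-4)·(-4) - 12·0 + 2·4 = 24.
So p(s) = det(sI - A) = s^3 + s^2 - 14s - 24.
Rational-root test: any integer root divides -24. Testing small divisors, s = -2 works: p(-2) = -8 + 4 + 28 + (-24) = 0, so (s + 2) is a factor.
Dividing, p(s) = (s + 2)(s^2 - s - 12).
Factor s^2 - s - 12: two numbers with sum 1 and product -12 are 4 and -3, so s^2 - s - 12 = (s - 4)(s + 3).
Hence p(s) = (s - 4) (s + 2) (s + 3), with roots -3, -2, 4.
At least one eigenvalue has non-negative real part, so the system is not asymptotically stable.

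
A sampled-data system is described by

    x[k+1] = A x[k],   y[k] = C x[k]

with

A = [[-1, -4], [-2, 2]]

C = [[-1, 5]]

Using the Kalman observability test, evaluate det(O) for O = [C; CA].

CA = [[-9, 14]]
Observability matrix O = [C; CA] = [[-1, 5], [-9, 14]]
det(O) = (-1)·14 - 5·(-9) = -14 - (-45) = 31
Since det(O) ≠ 0, rank(O) = 2 and the system is completely observable.

31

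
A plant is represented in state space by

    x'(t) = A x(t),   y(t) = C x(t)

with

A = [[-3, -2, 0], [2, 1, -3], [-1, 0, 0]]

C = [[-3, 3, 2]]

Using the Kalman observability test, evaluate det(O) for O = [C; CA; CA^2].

CA = [[13, 9, -9]]
CA^2 = [[-12, -17, -27]]
Observability matrix O = [C; CA; CA^2] = [[-3, 3, 2], [13, 9, -9], [-12, -17, -27]]
Expanding along the first row, det(O) = (-3)·(9·(-27) - (-9)·(-17)) - 3·(13·(-27) - (-9)·(-12)) + 2·(13·(-17) - 9·(-12)) = (-3)·(-396) - 3·(-459) + 2·(-113) = 2339
Since det(O) ≠ 0, rank(O) = 3 and the system is completely observable.

2339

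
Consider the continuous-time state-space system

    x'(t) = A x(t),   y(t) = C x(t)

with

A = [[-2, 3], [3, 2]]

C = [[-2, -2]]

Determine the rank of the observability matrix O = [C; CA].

CA = [[-2, -10]]
Observability matrix O = [C; CA] = [[-2, -2], [-2, -10]]
det(O) = (-2)·(-10) - (-2)·(-2) = 20 - 4 = 16 ≠ 0, so rank(O) = 2.
rank(O) = 2 = n, so the pair (A, C) is completely observable.

2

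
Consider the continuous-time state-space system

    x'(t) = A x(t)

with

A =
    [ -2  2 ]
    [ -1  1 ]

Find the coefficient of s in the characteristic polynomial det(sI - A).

1

For a 2×2 matrix, det(sI - A) = s^2 - (tr A)s + det A.
tr A = -1, det A = 0.
So p(s) = s^2 + s.
The coefficient of s is 1.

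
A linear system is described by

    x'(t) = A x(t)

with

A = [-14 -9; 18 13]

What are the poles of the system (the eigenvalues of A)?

det(sI - A) = s^2 - (tr A)s + det A, with tr A = (-14) + 13 = -1 and det A = (-14)·13 - (-9)·18 = -182 - (-162) = -20.
So p(s) = det(sI - A) = s^2 + s - 20.
Factor s^2 + s - 20: two numbers with sum -1 and product -20 are 4 and -5, so s^2 + s - 20 = (s - 4)(s + 5).
Hence p(s) = (s - 4) (s + 5), with roots -5, 4.
At least one eigenvalue has non-negative real part, so the system is not asymptotically stable.

-5, 4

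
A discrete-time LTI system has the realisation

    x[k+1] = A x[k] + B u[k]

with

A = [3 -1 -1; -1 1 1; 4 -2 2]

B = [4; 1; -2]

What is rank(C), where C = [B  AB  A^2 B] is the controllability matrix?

AB = [[13], [-5], [10]]
A^2B = [[34], [-8], [82]]
Controllability matrix C = [B  AB  A^2B] = [[4, 13, 34], [1, -5, -8], [-2, 10, 82]]
det(C) = 4·((-5)·82 - (-8)·10) - 13·(1·82 - (-8)·(-2)) + 34·(1·10 - (-5)·(-2)) = 4·(-330) - 13·66 + 34·0 = -2178 ≠ 0, so rank(C) = 3.
rank(C) = 3 = n, so the pair (A, B) is completely controllable.

3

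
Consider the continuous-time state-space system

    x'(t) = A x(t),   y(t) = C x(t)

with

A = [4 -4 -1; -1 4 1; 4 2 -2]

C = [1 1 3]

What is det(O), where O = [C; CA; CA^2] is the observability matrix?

CA = [[15, 6, -6]]
CA^2 = [[30, -48, 3]]
Observability matrix O = [C; CA; CA^2] = [[1, 1, 3], [15, 6, -6], [30, -48, 3]]
Expanding along the first row, det(O) = 1·(6·3 - (-6)·(-48)) - 1·(15·3 - (-6)·30) + 3·(15·(-48) - 6·30) = 1·(-270) - 1·225 + 3·(-900) = -3195
Since det(O) ≠ 0, rank(O) = 3 and the system is completely observable.

-3195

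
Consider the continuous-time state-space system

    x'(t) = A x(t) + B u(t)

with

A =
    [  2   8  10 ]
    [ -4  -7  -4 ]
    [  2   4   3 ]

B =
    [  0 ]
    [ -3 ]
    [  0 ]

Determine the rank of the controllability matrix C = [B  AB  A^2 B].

2

AB = [[-24], [21], [-12]]
A^2B = [[0], [-3], [0]]
Controllability matrix C = [B  AB  A^2B] = [[0, -24, 0], [-3, 21, -3], [0, -12, 0]]
The rows r1, r2, r3 of C are linearly dependent: -r1 + 2·r3 = 0 (check each entry), so rank(C) ≤ 2.
The 2×2 minor from rows 1, 2, columns 1, 2 is 0·21 - (-24)·(-3) = 0 - 72 = -72 ≠ 0, so rank(C) = 2.
rank(C) = 2 < n = 3, so the pair (A, B) is not completely controllable.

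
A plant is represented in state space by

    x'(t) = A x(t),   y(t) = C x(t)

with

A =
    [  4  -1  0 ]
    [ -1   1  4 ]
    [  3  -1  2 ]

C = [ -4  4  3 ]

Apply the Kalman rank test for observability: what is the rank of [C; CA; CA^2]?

CA = [[-11, 5, 22]]
CA^2 = [[17, -6, 64]]
Observability matrix O = [C; CA; CA^2] = [[-4, 4, 3], [-11, 5, 22], [17, -6, 64]]
det(O) = (-4)·(5·64 - 22·(-6)) - 4·((-11)·64 - 22·17) + 3·((-11)·(-6) - 5·17) = (-4)·452 - 4·(-1078) + 3·(-19) = 2447 ≠ 0, so rank(O) = 3.
rank(O) = 3 = n, so the pair (A, C) is completely observable.

3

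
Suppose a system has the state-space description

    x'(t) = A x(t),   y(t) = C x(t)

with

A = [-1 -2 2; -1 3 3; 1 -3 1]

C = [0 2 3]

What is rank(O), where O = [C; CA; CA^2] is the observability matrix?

3

CA = [[1, -3, 9]]
CA^2 = [[11, -38, 2]]
Observability matrix O = [C; CA; CA^2] = [[0, 2, 3], [1, -3, 9], [11, -38, 2]]
det(O) = 0·((-3)·2 - 9·(-38)) - 2·(1·2 - 9·11) + 3·(1·(-38) - (-3)·11) = 0·336 - 2·(-97) + 3·(-5) = 179 ≠ 0, so rank(O) = 3.
rank(O) = 3 = n, so the pair (A, C) is completely observable.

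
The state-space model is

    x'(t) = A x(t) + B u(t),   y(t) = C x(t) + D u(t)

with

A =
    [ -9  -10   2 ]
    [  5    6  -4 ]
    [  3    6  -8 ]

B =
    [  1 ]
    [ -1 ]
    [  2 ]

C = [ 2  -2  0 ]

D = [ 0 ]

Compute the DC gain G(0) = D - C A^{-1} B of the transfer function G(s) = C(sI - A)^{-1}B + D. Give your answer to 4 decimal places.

9.5000

G(0) = C(-A)^{-1}B + D = -C A^{-1} B + D.
det A = -40, so A^{-1} = (1/-40)·adj(A) = [[3/5, 17/10, -7/10], [-7/10, -33/20, 13/20], [-3/10, -3/5, 1/10]]
A^{-1} B = [-5/2, 9/4, 1/2]^T
C A^{-1} B = -19/2
G(0) = D - C A^{-1} B = 0 - (-19/2) = 19/2 ≈ 9.5000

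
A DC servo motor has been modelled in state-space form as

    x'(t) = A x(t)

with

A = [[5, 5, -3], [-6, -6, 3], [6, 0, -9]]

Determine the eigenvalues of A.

det(sI - A) = s^3 - (tr A)s^2 + (M11 + M22 + M33)s - det A, where Mii is the 2×2 principal minor of A obtained by deleting row i and column i.
tr A = 5 + (-6) + (-9) = -10; M11 = (-6)·(-9) - 3·0 = 54 - 0 = 54; M22 = 5·(-9) - (-3)·6 = -45 - (-18) = -27; M33 = 5·(-6) - 5·(-6) = -30 - (-30) = 0; sum of minors = 27.
det A = 5·((-6)·(-9) - 3·0) - 5·((-6)·(-9) - 3·6) + (-3)·((-6)·0 - (-6)·6) = 5·54 - 5·36 + (-3)·36 = -18.
So p(s) = det(sI - A) = s^3 + 10s^2 + 27s + 18.
Rational-root test: any integer root divides 18. Testing small divisors, s = -1 works: p(-1) = -1 + 10 + (-27) + 18 = 0, so (s + 1) is a factor.
Dividing, p(s) = (s + 1)(s^2 + 9s + 18).
Factor s^2 + 9s + 18: two numbers with sum -9 and product 18 are -3 and -6, so s^2 + 9s + 18 = (s + 3)(s + 6).
Hence p(s) = (s + 1) (s + 3) (s + 6), with roots -6, -3, -1.
All eigenvalues have negative real part, so the system is asymptotically stable.

-6, -3, -1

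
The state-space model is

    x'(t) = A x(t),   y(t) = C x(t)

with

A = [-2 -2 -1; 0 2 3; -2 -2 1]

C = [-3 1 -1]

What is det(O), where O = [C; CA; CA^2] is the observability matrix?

-1458

CA = [[8, 10, 5]]
CA^2 = [[-26, -6, 27]]
Observability matrix O = [C; CA; CA^2] = [[-3, 1, -1], [8, 10, 5], [-26, -6, 27]]
Expanding along the first row, det(O) = (-3)·(10·27 - 5·(-6)) - 1·(8·27 - 5·(-26)) + (-1)·(8·(-6) - 10·(-26)) = (-3)·300 - 1·346 + (-1)·212 = -1458
Since det(O) ≠ 0, rank(O) = 3 and the system is completely observable.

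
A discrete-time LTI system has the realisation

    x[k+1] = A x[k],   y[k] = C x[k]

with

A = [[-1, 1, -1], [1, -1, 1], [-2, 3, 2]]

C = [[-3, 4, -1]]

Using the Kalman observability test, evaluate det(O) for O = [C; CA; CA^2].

-32

CA = [[9, -10, 5]]
CA^2 = [[-29, 34, -9]]
Observability matrix O = [C; CA; CA^2] = [[-3, 4, -1], [9, -10, 5], [-29, 34, -9]]
Expanding along the first row, det(O) = (-3)·((-10)·(-9) - 5·34) - 4·(9·(-9) - 5·(-29)) + (-1)·(9·34 - (-10)·(-29)) = (-3)·(-80) - 4·64 + (-1)·16 = -32
Since det(O) ≠ 0, rank(O) = 3 and the system is completely observable.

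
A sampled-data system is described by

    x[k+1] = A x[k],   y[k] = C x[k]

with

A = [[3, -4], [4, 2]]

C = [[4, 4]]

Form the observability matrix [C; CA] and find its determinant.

-144

CA = [[28, -8]]
Observability matrix O = [C; CA] = [[4, 4], [28, -8]]
det(O) = 4·(-8) - 4·28 = -32 - 112 = -144
Since det(O) ≠ 0, rank(O) = 2 and the system is completely observable.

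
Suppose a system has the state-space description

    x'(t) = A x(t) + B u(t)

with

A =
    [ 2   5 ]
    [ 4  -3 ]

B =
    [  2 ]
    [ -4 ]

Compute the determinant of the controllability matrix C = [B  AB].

AB = [[-16], [20]]
Controllability matrix C = [B  AB] = [[2, -16], [-4, 20]]
det(C) = 2·20 - (-16)·(-4) = 40 - 64 = -24
Since det(C) ≠ 0, rank(C) = 2 and the system is completely controllable.

-24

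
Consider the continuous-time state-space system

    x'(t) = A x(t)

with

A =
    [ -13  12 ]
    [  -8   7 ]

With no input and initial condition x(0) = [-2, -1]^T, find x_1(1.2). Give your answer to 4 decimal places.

0.2938

det(sI - A) = s^2 - (tr A)s + det A, with tr A = (-13) + 7 = -6 and det A = (-13)·7 - 12·(-8) = -91 - (-96) = 5.
So p(s) = det(sI - A) = s^2 + 6s + 5.
Factor s^2 + 6s + 5: two numbers with sum -6 and product 5 are -1 and -5, so s^2 + 6s + 5 = (s + 1)(s + 5).
Hence p(s) = (s + 1) (s + 5), with roots -5, -1.
The eigenvalues -5, -1 are distinct and real, so A is diagonalisable and x(t) = e^{At} x(0) = V diag(e^{λ_i t}) V^{-1} x(0), where the columns of V are the eigenvectors.
λ = -5: A - (-5)I = [[-8, 12], [-8, 12]]. Row 1 gives (-8)·v1 + 12·v2 = 0, so take v_1 = [3, 2]^T.
λ = -1: A - (-1)I = [[-12, 12], [-8, 8]]. Row 1 gives (-12)·v1 + 12·v2 = 0, so take v_2 = [-1, -1]^T.
V = [v_1 v_2] = [[3, -1], [2, -1]] has det V = -1, so V^{-1} = adj(V)/det V = [[1, -1], [2, -3]].
Modal coordinates z(0) = V^{-1} x(0): 1·(-2) + (-1)·(-1) = -1; 2·(-2) + (-3)·(-1) = -1; so z(0) = [-1, -1]^T.
x_1(t) = Σ_i (v_i)_1 · z_i(0) · e^{λ_i t} (row 1 of V times the modal terms).
x_1(1.2) = 3·(-1)·e^{-5·1.2} + (-1)·(-1)·e^{-1·1.2} = (-3)·0.002479 + 1·0.301194 = 0.2938.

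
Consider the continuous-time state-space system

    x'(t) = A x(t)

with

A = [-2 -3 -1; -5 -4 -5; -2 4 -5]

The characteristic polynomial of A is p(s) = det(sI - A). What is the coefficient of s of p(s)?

41

Expand det(sI - A) for the 3×3 matrix.
p(s) = s^3 + 11s^2 + 41s + 7.
(Check: constant term = det(-A) = (-1)^3 det A = 7; coefficient of s^2 = -tr A = 11.)
The coefficient of s is 41.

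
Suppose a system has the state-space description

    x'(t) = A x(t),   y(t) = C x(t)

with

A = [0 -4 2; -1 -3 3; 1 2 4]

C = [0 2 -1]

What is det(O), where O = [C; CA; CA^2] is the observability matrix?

-52

CA = [[-3, -8, 2]]
CA^2 = [[10, 40, -22]]
Observability matrix O = [C; CA; CA^2] = [[0, 2, -1], [-3, -8, 2], [10, 40, -22]]
Expanding along the first row, det(O) = 0·((-8)·(-22) - 2·40) - 2·((-3)·(-22) - 2·10) + (-1)·((-3)·40 - (-8)·10) = 0·96 - 2·46 + (-1)·(-40) = -52
Since det(O) ≠ 0, rank(O) = 3 and the system is completely observable.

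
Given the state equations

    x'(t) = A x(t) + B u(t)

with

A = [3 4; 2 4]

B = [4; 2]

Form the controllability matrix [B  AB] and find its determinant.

AB = [[20], [16]]
Controllability matrix C = [B  AB] = [[4, 20], [2, 16]]
det(C) = 4·16 - 20·2 = 64 - 40 = 24
Since det(C) ≠ 0, rank(C) = 2 and the system is completely controllable.

24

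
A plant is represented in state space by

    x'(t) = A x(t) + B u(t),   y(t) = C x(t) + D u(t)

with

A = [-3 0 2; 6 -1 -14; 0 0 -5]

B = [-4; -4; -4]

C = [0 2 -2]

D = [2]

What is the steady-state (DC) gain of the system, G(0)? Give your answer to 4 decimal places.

G(0) = C(-A)^{-1}B + D = -C A^{-1} B + D.
det A = -15, so A^{-1} = (1/-15)·adj(A) = [[-1/3, 0, -2/15], [-2, -1, 2], [0, 0, -1/5]]
A^{-1} B = [28/15, 4, 4/5]^T
C A^{-1} B = 32/5
G(0) = D - C A^{-1} B = 2 - (32/5) = -22/5 ≈ -4.4000

-4.4000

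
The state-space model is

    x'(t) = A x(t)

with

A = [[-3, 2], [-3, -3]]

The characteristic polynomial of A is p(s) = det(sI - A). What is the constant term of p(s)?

For a 2×2 matrix, det(sI - A) = s^2 - (tr A)s + det A.
tr A = -6, det A = 15.
So p(s) = s^2 + 6s + 15.
The constant term is 15.

15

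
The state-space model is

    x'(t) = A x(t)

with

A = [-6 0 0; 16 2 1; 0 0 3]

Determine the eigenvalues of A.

-6, 2, 3

det(sI - A) = s^3 - (tr A)s^2 + (M11 + M22 + M33)s - det A, where Mii is the 2×2 principal minor of A obtained by deleting row i and column i.
tr A = (-6) + 2 + 3 = -1; M11 = 2·3 - 1·0 = 6 - 0 = 6; M22 = (-6)·3 - 0·0 = -18 - 0 = -18; M33 = (-6)·2 - 0·16 = -12 - 0 = -12; sum of minors = -24.
det A = (-6)·(2·3 - 1·0) - 0·(16·3 - 1·0) + 0·(16·0 - 2·0) = (-6)·6 - 0·48 + 0·0 = -36.
So p(s) = det(sI - A) = s^3 + s^2 - 24s + 36.
Rational-root test: any integer root divides 36. Testing small divisors, s = 2 works: p(2) = 8 + 4 + (-48) + 36 = 0, so (s - 2) is a factor.
Dividing, p(s) = (s - 2)(s^2 + 3s - 18).
Factor s^2 + 3s - 18: two numbers with sum -3 and product -18 are 3 and -6, so s^2 + 3s - 18 = (s - 3)(s + 6).
Hence p(s) = (s - 3) (s - 2) (s + 6), with roots -6, 2, 3.
At least one eigenvalue has non-negative real part, so the system is not asymptotically stable.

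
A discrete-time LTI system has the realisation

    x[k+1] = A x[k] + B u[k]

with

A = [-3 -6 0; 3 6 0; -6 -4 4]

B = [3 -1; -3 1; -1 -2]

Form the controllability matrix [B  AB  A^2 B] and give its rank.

2

AB = [[9, -3], [-9, 3], [-10, -6]]
A^2B = [[27, -9], [-27, 9], [-58, -18]]
Controllability matrix C = [B  AB  A^2B] = [[3, -1, 9, -3, 27, -9], [-3, 1, -9, 3, -27, 9], [-1, -2, -10, -6, -58, -18]]
The rows r1, r2, r3 of C are linearly dependent: r1 + r2 = 0 (check each entry), so rank(C) ≤ 2.
The 2×2 minor from rows 1, 3, columns 1, 2 is 3·(-2) - (-1)·(-1) = -6 - 1 = -7 ≠ 0, so rank(C) = 2.
rank(C) = 2 < n = 3, so the pair (A, B) is not completely controllable.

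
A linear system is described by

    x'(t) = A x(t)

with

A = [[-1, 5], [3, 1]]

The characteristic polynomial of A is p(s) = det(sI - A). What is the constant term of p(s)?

-16

For a 2×2 matrix, det(sI - A) = s^2 - (tr A)s + det A.
tr A = 0, det A = -16.
So p(s) = s^2 - 16.
The constant term is -16.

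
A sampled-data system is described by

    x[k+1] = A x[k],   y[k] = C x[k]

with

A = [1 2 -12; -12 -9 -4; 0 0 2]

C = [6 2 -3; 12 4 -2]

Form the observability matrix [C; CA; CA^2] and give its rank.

2

CA = [[-18, -6, -86], [-36, -12, -164]]
CA^2 = [[54, 18, 68], [108, 36, 152]]
Observability matrix O = [C; CA; CA^2] = [[6, 2, -3], [12, 4, -2], [-18, -6, -86], [-36, -12, -164], [54, 18, 68], [108, 36, 152]]
The columns c1, c2, c3 of O are linearly dependent: -c1 + 3·c2 = 0 (check each entry), so rank(O) ≤ 2.
The 2×2 minor from rows 1, 2, columns 1, 3 is 6·(-2) - (-3)·12 = -12 - (-36) = 24 ≠ 0, so rank(O) = 2.
rank(O) = 2 < n = 3, so the pair (A, C) is not completely observable.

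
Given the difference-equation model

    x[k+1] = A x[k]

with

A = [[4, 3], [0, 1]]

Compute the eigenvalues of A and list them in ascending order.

1, 4

det(zI - A) = z^2 - (tr A)z + det A, with tr A = 4 + 1 = 5 and det A = 4·1 - 3·0 = 4 - 0 = 4.
So p(z) = det(zI - A) = z^2 - 5z + 4.
Factor z^2 - 5z + 4: two numbers with sum 5 and product 4 are 4 and 1, so z^2 - 5z + 4 = (z - 4)(z - 1).
Hence p(z) = (z - 4) (z - 1), with roots 1, 4.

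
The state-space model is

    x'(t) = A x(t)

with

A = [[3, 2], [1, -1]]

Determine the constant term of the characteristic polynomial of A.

For a 2×2 matrix, det(sI - A) = s^2 - (tr A)s + det A.
tr A = 2, det A = -5.
So p(s) = s^2 - 2s - 5.
The constant term is -5.

-5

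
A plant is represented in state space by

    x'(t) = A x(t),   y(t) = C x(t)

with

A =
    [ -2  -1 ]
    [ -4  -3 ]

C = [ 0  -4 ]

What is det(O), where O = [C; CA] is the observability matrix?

64

CA = [[16, 12]]
Observability matrix O = [C; CA] = [[0, -4], [16, 12]]
det(O) = 0·12 - (-4)·16 = 0 - (-64) = 64
Since det(O) ≠ 0, rank(O) = 2 and the system is completely observable.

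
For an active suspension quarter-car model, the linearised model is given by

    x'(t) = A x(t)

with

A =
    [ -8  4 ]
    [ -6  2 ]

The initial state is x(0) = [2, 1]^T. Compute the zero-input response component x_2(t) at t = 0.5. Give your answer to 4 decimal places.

det(sI - A) = s^2 - (tr A)s + det A, with tr A = (-8) + 2 = -6 and det A = (-8)·2 - 4·(-6) = -16 - (-24) = 8.
So p(s) = det(sI - A) = s^2 + 6s + 8.
Factor s^2 + 6s + 8: two numbers with sum -6 and product 8 are -2 and -4, so s^2 + 6s + 8 = (s + 2)(s + 4).
Hence p(s) = (s + 2) (s + 4), with roots -4, -2.
The eigenvalues -4, -2 are distinct and real, so A is diagonalisable and x(t) = e^{At} x(0) = V diag(e^{λ_i t}) V^{-1} x(0), where the columns of V are the eigenvectors.
λ = -4: A - (-4)I = [[-4, 4], [-6, 6]]. Row 1 gives (-4)·v1 + 4·v2 = 0, so take v_1 = [1, 1]^T.
λ = -2: A - (-2)I = [[-6, 4], [-6, 4]]. Row 1 gives (-6)·v1 + 4·v2 = 0, so take v_2 = [2, 3]^T.
V = [v_1 v_2] = [[1, 2], [1, 3]] has det V = 1, so V^{-1} = adj(V)/det V = [[3, -2], [-1, 1]].
Modal coordinates z(0) = V^{-1} x(0): 3·2 + (-2)·1 = 4; (-1)·2 + 1·1 = -1; so z(0) = [4, -1]^T.
x_2(t) = Σ_i (v_i)_2 · z_i(0) · e^{λ_i t} (row 2 of V times the modal terms).
x_2(0.5) = 1·4·e^{-4·0.5} + 3·(-1)·e^{-2·0.5} = 4·0.135335 + (-3)·0.367879 = -0.5623.

-0.5623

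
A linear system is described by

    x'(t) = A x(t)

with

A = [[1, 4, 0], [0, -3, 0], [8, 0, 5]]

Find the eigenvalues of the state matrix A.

det(sI - A) = s^3 - (tr A)s^2 + (M11 + M22 + M33)s - det A, where Mii is the 2×2 principal minor of A obtained by deleting row i and column i.
tr A = 1 + (-3) + 5 = 3; M11 = (-3)·5 - 0·0 = -15 - 0 = -15; M22 = 1·5 - 0·8 = 5 - 0 = 5; M33 = 1·(-3) - 4·0 = -3 - 0 = -3; sum of minors = -13.
det A = 1·((-3)·5 - 0·0) - 4·(0·5 - 0·8) + 0·(0·0 - (-3)·8) = 1·(-15) - 4·0 + 0·24 = -15.
So p(s) = det(sI - A) = s^3 - 3s^2 - 13s + 15.
Rational-root test: any integer root divides 15. Testing small divisors, s = 1 works: p(1) = 1 + (-3) + (-13) + 15 = 0, so (s - 1) is a factor.
Dividing, p(s) = (s - 1)(s^2 - 2s - 15).
Factor s^2 - 2s - 15: two numbers with sum 2 and product -15 are 5 and -3, so s^2 - 2s - 15 = (s - 5)(s + 3).
Hence p(s) = (s - 5) (s - 1) (s + 3), with roots -3, 1, 5.
At least one eigenvalue has non-negative real part, so the system is not asymptotically stable.

-3, 1, 5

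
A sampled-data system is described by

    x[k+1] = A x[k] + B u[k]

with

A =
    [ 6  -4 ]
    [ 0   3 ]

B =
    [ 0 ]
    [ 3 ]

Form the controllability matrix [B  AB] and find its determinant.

36

AB = [[-12], [9]]
Controllability matrix C = [B  AB] = [[0, -12], [3, 9]]
det(C) = 0·9 - (-12)·3 = 0 - (-36) = 36
Since det(C) ≠ 0, rank(C) = 2 and the system is completely controllable.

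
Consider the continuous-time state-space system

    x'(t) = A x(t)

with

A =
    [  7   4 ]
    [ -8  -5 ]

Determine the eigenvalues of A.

-1, 3

det(sI - A) = s^2 - (tr A)s + det A, with tr A = 7 + (-5) = 2 and det A = 7·(-5) - 4·(-8) = -35 - (-32) = -3.
So p(s) = det(sI - A) = s^2 - 2s - 3.
Factor s^2 - 2s - 3: two numbers with sum 2 and product -3 are 3 and -1, so s^2 - 2s - 3 = (s - 3)(s + 1).
Hence p(s) = (s - 3) (s + 1), with roots -1, 3.
At least one eigenvalue has non-negative real part, so the system is not asymptotically stable.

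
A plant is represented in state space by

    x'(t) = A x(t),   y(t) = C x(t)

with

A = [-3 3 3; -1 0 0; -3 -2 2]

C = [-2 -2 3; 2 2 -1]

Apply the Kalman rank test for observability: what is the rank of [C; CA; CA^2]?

3

CA = [[-1, -12, 0], [-5, 8, 4]]
CA^2 = [[15, -3, -3], [-5, -23, -7]]
Observability matrix O = [C; CA; CA^2] = [[-2, -2, 3], [2, 2, -1], [-1, -12, 0], [-5, 8, 4], [15, -3, -3], [-5, -23, -7]]
Take the 3×3 submatrix of O formed by rows 1, 2, 3: [[-2, -2, 3], [2, 2, -1], [-1, -12, 0]]. Its determinant is (-2)·(2·0 - (-1)·(-12)) - (-2)·(2·0 - (-1)·(-1)) + 3·(2·(-12) - 2·(-1)) = (-2)·(-12) - (-2)·(-1) + 3·(-22) = -44 ≠ 0.
So rank(O) ≥ 3; since O has 3 columns, rank(O) = 3.
rank(O) = 3 = n, so the pair (A, C) is completely observable.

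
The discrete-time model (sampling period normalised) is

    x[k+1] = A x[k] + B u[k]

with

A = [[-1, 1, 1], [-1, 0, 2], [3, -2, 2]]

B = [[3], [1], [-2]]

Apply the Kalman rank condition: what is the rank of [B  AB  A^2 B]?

AB = [[-4], [-7], [3]]
A^2B = [[0], [10], [8]]
Controllability matrix C = [B  AB  A^2B] = [[3, -4, 0], [1, -7, 10], [-2, 3, 8]]
det(C) = 3·((-7)·8 - 10·3) - (-4)·(1·8 - 10·(-2)) + 0·(1·3 - (-7)·(-2)) = 3·(-86) - (-4)·28 + 0·(-11) = -146 ≠ 0, so rank(C) = 3.
rank(C) = 3 = n, so the pair (A, B) is completely controllable.

3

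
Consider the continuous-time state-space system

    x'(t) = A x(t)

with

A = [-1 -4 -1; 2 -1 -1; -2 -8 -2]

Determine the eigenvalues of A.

det(sI - A) = s^3 - (tr A)s^2 + (M11 + M22 + M33)s - det A, where Mii is the 2×2 principal minor of A obtained by deleting row i and column i.
tr A = (-1) + (-1) + (-2) = -4; M11 = (-1)·(-2) - (-1)·(-8) = 2 - 8 = -6; M22 = (-1)·(-2) - (-1)·(-2) = 2 - 2 = 0; M33 = (-1)·(-1) - (-4)·2 = 1 - (-8) = 9; sum of minors = 3.
det A = (-1)·((-1)·(-2) - (-1)·(-8)) - (-4)·(2·(-2) - (-1)·(-2)) + (-1)·(2·(-8) - (-1)·(-2)) = (-1)·(-6) - (-4)·(-6) + (-1)·(-18) = 0.
So p(s) = det(sI - A) = s^3 + 4s^2 + 3s.
The constant term is 0, so p(s) = s(s^2 + 4s + 3).
Factor s^2 + 4s + 3: two numbers with sum -4 and product 3 are -1 and -3, so s^2 + 4s + 3 = (s + 1)(s + 3).
Hence p(s) = s (s + 1) (s + 3), with roots -3, -1, 0.
At least one eigenvalue has non-negative real part, so the system is not asymptotically stable.

-3, -1, 0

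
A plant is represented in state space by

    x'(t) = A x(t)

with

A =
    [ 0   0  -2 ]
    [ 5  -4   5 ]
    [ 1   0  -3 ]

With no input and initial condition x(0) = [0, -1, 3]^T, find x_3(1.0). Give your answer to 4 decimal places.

-0.2916

det(sI - A) = s^3 - (tr A)s^2 + (M11 + M22 + M33)s - det A, where Mii is the 2×2 principal minor of A obtained by deleting row i and column i.
tr A = 0 + (-4) + (-3) = -7; M11 = (-4)·(-3) - 5·0 = 12 - 0 = 12; M22 = 0·(-3) - (-2)·1 = 0 - (-2) = 2; M33 = 0·(-4) - 0·5 = 0 - 0 = 0; sum of minors = 14.
det A = 0·((-4)·(-3) - 5·0) - 0·(5·(-3) - 5·1) + (-2)·(5·0 - (-4)·1) = 0·12 - 0·(-20) + (-2)·4 = -8.
So p(s) = det(sI - A) = s^3 + 7s^2 + 14s + 8.
Rational-root test: any integer root divides 8. Testing small divisors, s = -1 works: p(-1) = -1 + 7 + (-14) + 8 = 0, so (s + 1) is a factor.
Dividing, p(s) = (s + 1)(s^2 + 6s + 8).
Factor s^2 + 6s + 8: two numbers with sum -6 and product 8 are -2 and -4, so s^2 + 6s + 8 = (s + 2)(s + 4).
Hence p(s) = (s + 1) (s + 2) (s + 4), with roots -4, -2, -1.
The eigenvalues -4, -2, -1 are distinct and real, so A is diagonalisable and x(t) = e^{At} x(0) = V diag(e^{λ_i t}) V^{-1} x(0), where the columns of V are the eigenvectors.
λ = -4: A - (-4)I = [[4, 0, -2], [5, 0, 5], [1, 0, 1]]. v must be orthogonal to every row; (row 1) × (row 2) = [0, -30, 0], so take v_1 = [0, 1, 0]^T.
λ = -2: A - (-2)I = [[2, 0, -2], [5, -2, 5], [1, 0, -1]]. v must be orthogonal to every row; (row 1) × (row 2) = [-4, -20, -4], so take v_2 = [-1, -5, -1]^T.
λ = -1: A - (-1)I = [[1, 0, -2], [5, -3, 5], [1, 0, -2]]. v must be orthogonal to every row; (row 1) × (row 2) = [-6, -15, -3], so take v_3 = [2, 5, 1]^T.
V = [v_1 v_2 v_3] = [[0, -1, 2], [1, -5, 5], [0, -1, 1]] has det V = -1, so V^{-1} = adj(V)/det V = [[0, 1, -5], [1, 0, -2], [1, 0, -1]].
Modal coordinates z(0) = V^{-1} x(0): 0·0 + 1·(-1) + (-5)·3 = -16; 1·0 + 0·(-1) + (-2)·3 = -6; 1·0 + 0·(-1) + (-1)·3 = -3; so z(0) = [-16, -6, -3]^T.
x_3(t) = Σ_i (v_i)_3 · z_i(0) · e^{λ_i t} (row 3 of V times the modal terms).
x_3(1.0) = 0·(-16)·e^{-4·1.0} + (-1)·(-6)·e^{-2·1.0} + 1·(-3)·e^{-1·1.0} = 0·0.018316 + 6·0.135335 + (-3)·0.367879 = -0.2916.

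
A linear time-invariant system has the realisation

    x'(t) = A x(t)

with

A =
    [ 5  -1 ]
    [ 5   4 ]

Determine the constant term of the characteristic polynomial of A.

25

For a 2×2 matrix, det(sI - A) = s^2 - (tr A)s + det A.
tr A = 9, det A = 25.
So p(s) = s^2 - 9s + 25.
The constant term is 25.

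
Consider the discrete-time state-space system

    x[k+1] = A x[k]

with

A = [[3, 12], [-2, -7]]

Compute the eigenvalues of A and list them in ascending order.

det(zI - A) = z^2 - (tr A)z + det A, with tr A = 3 + (-7) = -4 and det A = 3·(-7) - 12·(-2) = -21 - (-24) = 3.
So p(z) = det(zI - A) = z^2 + 4z + 3.
Factor z^2 + 4z + 3: two numbers with sum -4 and product 3 are -1 and -3, so z^2 + 4z + 3 = (z + 1)(z + 3).
Hence p(z) = (z + 1) (z + 3), with roots -3, -1.

-3, -1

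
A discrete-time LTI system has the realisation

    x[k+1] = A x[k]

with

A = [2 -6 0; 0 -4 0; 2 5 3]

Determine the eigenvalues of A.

det(zI - A) = z^3 - (tr A)z^2 + (M11 + M22 + M33)z - det A, where Mii is the 2×2 principal minor of A obtained by deleting row i and column i.
tr A = 2 + (-4) + 3 = 1; M11 = (-4)·3 - 0·5 = -12 - 0 = -12; M22 = 2·3 - 0·2 = 6 - 0 = 6; M33 = 2·(-4) - (-6)·0 = -8 - 0 = -8; sum of minors = -14.
det A = 2·((-4)·3 - 0·5) - (-6)·(0·3 - 0·2) + 0·(0·5 - (-4)·2) = 2·(-12) - (-6)·0 + 0·8 = -24.
So p(z) = det(zI - A) = z^3 - z^2 - 14z + 24.
Rational-root test: any integer root divides 24. Testing small divisors, z = 2 works: p(2) = 8 + (-4) + (-28) + 24 = 0, so (z - 2) is a factor.
Dividing, p(z) = (z - 2)(z^2 + z - 12).
Factor z^2 + z - 12: two numbers with sum -1 and product -12 are 3 and -4, so z^2 + z - 12 = (z - 3)(z + 4).
Hence p(z) = (z - 3) (z - 2) (z + 4), with roots -4, 2, 3.

-4, 2, 3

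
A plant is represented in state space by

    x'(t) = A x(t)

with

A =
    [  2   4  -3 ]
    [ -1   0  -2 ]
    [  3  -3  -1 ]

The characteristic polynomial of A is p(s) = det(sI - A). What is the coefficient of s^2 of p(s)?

Expand det(sI - A) for the 3×3 matrix.
p(s) = s^3 - s^2 + 5s + 49.
(Check: constant term = det(-A) = (-1)^3 det A = 49; coefficient of s^2 = -tr A = -1.)
The coefficient of s^2 is -1.

-1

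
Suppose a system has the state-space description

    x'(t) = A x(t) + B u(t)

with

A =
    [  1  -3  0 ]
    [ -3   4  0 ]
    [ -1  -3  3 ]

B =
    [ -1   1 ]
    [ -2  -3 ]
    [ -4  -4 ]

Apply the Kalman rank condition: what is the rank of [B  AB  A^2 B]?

AB = [[5, 10], [-5, -15], [-5, -4]]
A^2B = [[20, 55], [-35, -90], [-5, 23]]
Controllability matrix C = [B  AB  A^2B] = [[-1, 1, 5, 10, 20, 55], [-2, -3, -5, -15, -35, -90], [-4, -4, -5, -4, -5, 23]]
Take the 3×3 submatrix of C formed by columns 1, 2, 3: [[-1, 1, 5], [-2, -3, -5], [-4, -4, -5]]. Its determinant is (-1)·((-3)·(-5) - (-5)·(-4)) - 1·((-2)·(-5) - (-5)·(-4)) + 5·((-2)·(-4) - (-3)·(-4)) = (-1)·(-5) - 1·(-10) + 5·(-4) = -5 ≠ 0.
So rank(C) ≥ 3; since C has 3 rows, rank(C) = 3.
rank(C) = 3 = n, so the pair (A, B) is completely controllable.

3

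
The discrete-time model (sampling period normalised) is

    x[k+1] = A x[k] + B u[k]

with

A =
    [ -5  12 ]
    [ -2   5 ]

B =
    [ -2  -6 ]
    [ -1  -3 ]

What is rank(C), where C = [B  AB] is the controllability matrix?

AB = [[-2, -6], [-1, -3]]
Controllability matrix C = [B  AB] = [[-2, -6, -2, -6], [-1, -3, -1, -3]]
Every column of C is a scalar multiple of column 1 = [-2, -1] (multipliers 1, 3, 1, 3), so the columns span a one-dimensional space.
C ≠ 0, hence rank(C) = 1.
rank(C) = 1 < n = 2, so the pair (A, B) is not completely controllable.

1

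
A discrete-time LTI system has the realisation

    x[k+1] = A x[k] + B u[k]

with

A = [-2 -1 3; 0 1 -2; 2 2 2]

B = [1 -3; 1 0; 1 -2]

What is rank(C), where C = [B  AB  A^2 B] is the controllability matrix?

AB = [[0, 0], [-1, 4], [6, -10]]
A^2B = [[19, -34], [-13, 24], [10, -12]]
Controllability matrix C = [B  AB  A^2B] = [[1, -3, 0, 0, 19, -34], [1, 0, -1, 4, -13, 24], [1, -2, 6, -10, 10, -12]]
Take the 3×3 submatrix of C formed by columns 1, 2, 3: [[1, -3, 0], [1, 0, -1], [1, -2, 6]]. Its determinant is 1·(0·6 - (-1)·(-2)) - (-3)·(1·6 - (-1)·1) + 0·(1·(-2) - 0·1) = 1·(-2) - (-3)·7 + 0·(-2) = 19 ≠ 0.
So rank(C) ≥ 3; since C has 3 rows, rank(C) = 3.
rank(C) = 3 = n, so the pair (A, B) is completely controllable.

3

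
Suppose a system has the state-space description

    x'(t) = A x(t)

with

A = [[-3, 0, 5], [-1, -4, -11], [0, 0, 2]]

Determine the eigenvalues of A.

det(sI - A) = s^3 - (tr A)s^2 + (M11 + M22 + M33)s - det A, where Mii is the 2×2 principal minor of A obtained by deleting row i and column i.
tr A = (-3) + (-4) + 2 = -5; M11 = (-4)·2 - (-11)·0 = -8 - 0 = -8; M22 = (-3)·2 - 5·0 = -6 - 0 = -6; M33 = (-3)·(-4) - 0·(-1) = 12 - 0 = 12; sum of minors = -2.
det A = (-3)·((-4)·2 - (-11)·0) - 0·((-1)·2 - (-11)·0) + 5·((-1)·0 - (-4)·0) = (-3)·(-8) - 0·(-2) + 5·0 = 24.
So p(s) = det(sI - A) = s^3 + 5s^2 - 2s - 24.
Rational-root test: any integer root divides -24. Testing small divisors, s = 2 works: p(2) = 8 + 20 + (-4) + (-24) = 0, so (s - 2) is a factor.
Dividing, p(s) = (s - 2)(s^2 + 7s + 12).
Factor s^2 + 7s + 12: two numbers with sum -7 and product 12 are -3 and -4, so s^2 + 7s + 12 = (s + 3)(s + 4).
Hence p(s) = (s - 2) (s + 3) (s + 4), with roots -4, -3, 2.
At least one eigenvalue has non-negative real part, so the system is not asymptotically stable.

-4, -3, 2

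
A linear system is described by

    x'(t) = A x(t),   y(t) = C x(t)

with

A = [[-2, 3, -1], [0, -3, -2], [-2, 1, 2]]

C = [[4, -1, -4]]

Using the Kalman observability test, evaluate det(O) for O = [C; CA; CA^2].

CA = [[0, 11, -10]]
CA^2 = [[20, -43, -42]]
Observability matrix O = [C; CA; CA^2] = [[4, -1, -4], [0, 11, -10], [20, -43, -42]]
Expanding along the first row, det(O) = 4·(11·(-42) - (-10)·(-43)) - (-1)·(0·(-42) - (-10)·20) + (-4)·(0·(-43) - 11·20) = 4·(-892) - (-1)·200 + (-4)·(-220) = -2488
Since det(O) ≠ 0, rank(O) = 3 and the system is completely observable.

-2488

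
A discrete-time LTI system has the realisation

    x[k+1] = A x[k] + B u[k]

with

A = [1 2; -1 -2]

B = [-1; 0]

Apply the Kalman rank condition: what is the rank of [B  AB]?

AB = [[-1], [1]]
Controllability matrix C = [B  AB] = [[-1, -1], [0, 1]]
det(C) = (-1)·1 - (-1)·0 = -1 - 0 = -1 ≠ 0, so rank(C) = 2.
rank(C) = 2 = n, so the pair (A, B) is completely controllable.

2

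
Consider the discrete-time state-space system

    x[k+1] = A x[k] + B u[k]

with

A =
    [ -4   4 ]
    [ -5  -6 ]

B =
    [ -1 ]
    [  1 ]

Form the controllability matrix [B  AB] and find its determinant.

AB = [[8], [-1]]
Controllability matrix C = [B  AB] = [[-1, 8], [1, -1]]
det(C) = (-1)·(-1) - 8·1 = 1 - 8 = -7
Since det(C) ≠ 0, rank(C) = 2 and the system is completely controllable.

-7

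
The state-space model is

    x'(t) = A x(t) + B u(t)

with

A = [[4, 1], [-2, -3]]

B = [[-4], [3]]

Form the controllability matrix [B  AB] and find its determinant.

AB = [[-13], [-1]]
Controllability matrix C = [B  AB] = [[-4, -13], [3, -1]]
det(C) = (-4)·(-1) - (-13)·3 = 4 - (-39) = 43
Since det(C) ≠ 0, rank(C) = 2 and the system is completely controllable.

43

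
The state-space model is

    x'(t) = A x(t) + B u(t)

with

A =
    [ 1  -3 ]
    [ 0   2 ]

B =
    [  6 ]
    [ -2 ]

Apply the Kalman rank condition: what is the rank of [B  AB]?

1

AB = [[12], [-4]]
Controllability matrix C = [B  AB] = [[6, 12], [-2, -4]]
Every column of C is a scalar multiple of column 1 = [6, -2] (multipliers 1, 2), so the columns span a one-dimensional space.
C ≠ 0, hence rank(C) = 1.
rank(C) = 1 < n = 2, so the pair (A, B) is not completely controllable.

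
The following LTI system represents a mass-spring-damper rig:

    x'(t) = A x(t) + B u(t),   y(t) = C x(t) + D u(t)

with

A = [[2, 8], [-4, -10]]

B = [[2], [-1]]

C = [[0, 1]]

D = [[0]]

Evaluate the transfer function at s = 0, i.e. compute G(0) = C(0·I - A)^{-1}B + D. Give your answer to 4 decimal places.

-0.5000

G(0) = C(-A)^{-1}B + D = -C A^{-1} B + D.
det A = 12, so A^{-1} = (1/12)·adj(A) = [[-5/6, -2/3], [1/3, 1/6]]
A^{-1} B = [-1, 1/2]^T
C A^{-1} B = 1/2
G(0) = D - C A^{-1} B = 0 - (1/2) = -1/2 ≈ -0.5000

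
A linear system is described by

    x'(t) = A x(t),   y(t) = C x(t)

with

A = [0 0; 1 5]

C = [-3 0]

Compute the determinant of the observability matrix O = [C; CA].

CA = [[0, 0]]
Observability matrix O = [C; CA] = [[-3, 0], [0, 0]]
det(O) = (-3)·0 - 0·0 = 0 - 0 = 0
Since det(O) = 0, rank(O) < 2 and the system is not completely observable.

0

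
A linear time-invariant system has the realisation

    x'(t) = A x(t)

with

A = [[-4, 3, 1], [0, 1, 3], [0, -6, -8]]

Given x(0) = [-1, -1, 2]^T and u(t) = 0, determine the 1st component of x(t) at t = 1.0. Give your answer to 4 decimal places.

det(sI - A) = s^3 - (tr A)s^2 + (M11 + M22 + M33)s - det A, where Mii is the 2×2 principal minor of A obtained by deleting row i and column i.
tr A = (-4) + 1 + (-8) = -11; M11 = 1·(-8) - 3·(-6) = -8 - (-18) = 10; M22 = (-4)·(-8) - 1·0 = 32 - 0 = 32; M33 = (-4)·1 - 3·0 = -4 - 0 = -4; sum of minors = 38.
det A = (-4)·(1·(-8) - 3·(-6)) - 3·(0·(-8) - 3·0) + 1·(0·(-6) - 1·0) = (-4)·10 - 3·0 + 1·0 = -40.
So p(s) = det(sI - A) = s^3 + 11s^2 + 38s + 40.
Rational-root test: any integer root divides 40. Testing small divisors, s = -2 works: p(-2) = -8 + 44 + (-76) + 40 = 0, so (s + 2) is a factor.
Dividing, p(s) = (s + 2)(s^2 + 9s + 20).
Factor s^2 + 9s + 20: two numbers with sum -9 and product 20 are -4 and -5, so s^2 + 9s + 20 = (s + 4)(s + 5).
Hence p(s) = (s + 2) (s + 4) (s + 5), with roots -5, -4, -2.
The eigenvalues -5, -4, -2 are distinct and real, so A is diagonalisable and x(t) = e^{At} x(0) = V diag(e^{λ_i t}) V^{-1} x(0), where the columns of V are the eigenvectors.
λ = -5: A - (-5)I = [[1, 3, 1], [0, 6, 3], [0, -6, -3]]. v must be orthogonal to every row; (row 1) × (row 2) = [3, -3, 6], so take v_1 = [1, -1, 2]^T.
λ = -4: A - (-4)I = [[0, 3, 1], [0, 5, 3], [0, -6, -4]]. v must be orthogonal to every row; (row 1) × (row 2) = [4, 0, 0], so take v_2 = [-1, 0, 0]^T.
λ = -2: A - (-2)I = [[-2, 3, 1], [0, 3, 3], [0, -6, -6]]. v must be orthogonal to every row; (row 1) × (row 2) = [6, 6, -6], so take v_3 = [1, 1, -1]^T.
V = [v_1 v_2 v_3] = [[1, -1, 1], [-1, 0, 1], [2, 0, -1]] has det V = -1, so V^{-1} = adj(V)/det V = [[0, 1, 1], [-1, 3, 2], [0, 2, 1]].
Modal coordinates z(0) = V^{-1} x(0): 0·(-1) + 1·(-1) + 1·2 = 1; (-1)·(-1) + 3·(-1) + 2·2 = 2; 0·(-1) + 2·(-1) + 1·2 = 0; so z(0) = [1, 2, 0]^T.
x_1(t) = Σ_i (v_i)_1 · z_i(0) · e^{λ_i t} (row 1 of V times the modal terms).
x_1(1.0) = 1·1·e^{-5·1.0} + (-1)·2·e^{-4·1.0} + 1·0·e^{-2·1.0} = 1·0.006738 + (-2)·0.018316 + 0·0.135335 = -0.0299.

-0.0299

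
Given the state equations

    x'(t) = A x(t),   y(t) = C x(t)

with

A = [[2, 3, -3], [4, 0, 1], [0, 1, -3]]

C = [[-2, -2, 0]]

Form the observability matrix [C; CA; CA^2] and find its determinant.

-88

CA = [[-12, -6, 4]]
CA^2 = [[-48, -32, 18]]
Observability matrix O = [C; CA; CA^2] = [[-2, -2, 0], [-12, -6, 4], [-48, -32, 18]]
Expanding along the first row, det(O) = (-2)·((-6)·18 - 4·(-32)) - (-2)·((-12)·18 - 4·(-48)) + 0·((-12)·(-32) - (-6)·(-48)) = (-2)·20 - (-2)·(-24) + 0·96 = -88
Since det(O) ≠ 0, rank(O) = 3 and the system is completely observable.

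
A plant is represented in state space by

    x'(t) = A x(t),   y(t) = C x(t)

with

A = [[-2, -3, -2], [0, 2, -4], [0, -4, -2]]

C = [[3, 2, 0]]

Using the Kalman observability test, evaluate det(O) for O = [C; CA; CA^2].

CA = [[-6, -5, -14]]
CA^2 = [[12, 64, 60]]
Observability matrix O = [C; CA; CA^2] = [[3, 2, 0], [-6, -5, -14], [12, 64, 60]]
Expanding along the first row, det(O) = 3·((-5)·60 - (-14)·64) - 2·((-6)·60 - (-14)·12) + 0·((-6)·64 - (-5)·12) = 3·596 - 2·(-192) + 0·(-324) = 2172
Since det(O) ≠ 0, rank(O) = 3 and the system is completely observable.

2172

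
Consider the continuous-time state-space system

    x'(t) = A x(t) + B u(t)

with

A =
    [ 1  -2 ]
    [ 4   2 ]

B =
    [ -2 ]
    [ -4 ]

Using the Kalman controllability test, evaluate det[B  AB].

AB = [[6], [-16]]
Controllability matrix C = [B  AB] = [[-2, 6], [-4, -16]]
det(C) = (-2)·(-16) - 6·(-4) = 32 - (-24) = 56
Since det(C) ≠ 0, rank(C) = 2 and the system is completely controllable.

56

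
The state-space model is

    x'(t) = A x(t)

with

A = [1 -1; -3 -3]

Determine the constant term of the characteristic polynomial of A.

For a 2×2 matrix, det(sI - A) = s^2 - (tr A)s + det A.
tr A = -2, det A = -6.
So p(s) = s^2 + 2s - 6.
The constant term is -6.

-6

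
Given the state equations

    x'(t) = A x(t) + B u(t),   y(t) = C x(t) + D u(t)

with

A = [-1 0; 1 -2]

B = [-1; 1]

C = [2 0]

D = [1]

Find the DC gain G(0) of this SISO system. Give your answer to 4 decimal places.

G(0) = C(-A)^{-1}B + D = -C A^{-1} B + D.
det A = 2, so A^{-1} = (1/2)·adj(A) = [[-1, 0], [-1/2, -1/2]]
A^{-1} B = [1, 0]^T
C A^{-1} B = 2
G(0) = D - C A^{-1} B = 1 - (2) = -1

-1.0000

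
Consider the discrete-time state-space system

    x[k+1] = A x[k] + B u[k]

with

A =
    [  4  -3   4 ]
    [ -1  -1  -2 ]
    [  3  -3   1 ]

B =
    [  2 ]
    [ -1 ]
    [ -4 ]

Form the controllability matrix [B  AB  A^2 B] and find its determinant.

-882

AB = [[-5], [7], [5]]
A^2B = [[-21], [-12], [-31]]
Controllability matrix C = [B  AB  A^2B] = [[2, -5, -21], [-1, 7, -12], [-4, 5, -31]]
Expanding along the first row, det(C) = 2·(7·(-31) - (-12)·5) - (-5)·((-1)·(-31) - (-12)·(-4)) + (-21)·((-1)·5 - 7·(-4)) = 2·(-157) - (-5)·(-17) + (-21)·23 = -882
Since det(C) ≠ 0, rank(C) = 3 and the system is completely controllable.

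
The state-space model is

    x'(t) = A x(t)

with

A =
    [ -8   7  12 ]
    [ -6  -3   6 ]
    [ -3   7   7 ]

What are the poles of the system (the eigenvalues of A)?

det(sI - A) = s^3 - (tr A)s^2 + (M11 + M22 + M33)s - det A, where Mii is the 2×2 principal minor of A obtained by deleting row i and column i.
tr A = (-8) + (-3) + 7 = -4; M11 = (-3)·7 - 6·7 = -21 - 42 = -63; M22 = (-8)·7 - 12·(-3) = -56 - (-36) = -20; M33 = (-8)·(-3) - 7·(-6) = 24 - (-42) = 66; sum of minors = -17.
det A = (-8)·((-3)·7 - 6·7) - 7·((-6)·7 - 6·(-3)) + 12·((-6)·7 - (-3)·(-3)) = (-8)·(-63) - 7·(-24) + 12·(-51) = 60.
So p(s) = det(sI - A) = s^3 + 4s^2 - 17s - 60.
Rational-root test: any integer root divides -60. Testing small divisors, s = -3 works: p(-3) = -27 + 36 + 51 + (-60) = 0, so (s + 3) is a factor.
Dividing, p(s) = (s + 3)(s^2 + s - 20).
Factor s^2 + s - 20: two numbers with sum -1 and product -20 are 4 and -5, so s^2 + s - 20 = (s - 4)(s + 5).
Hence p(s) = (s - 4) (s + 3) (s + 5), with roots -5, -3, 4.
At least one eigenvalue has non-negative real part, so the system is not asymptotically stable.

-5, -3, 4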